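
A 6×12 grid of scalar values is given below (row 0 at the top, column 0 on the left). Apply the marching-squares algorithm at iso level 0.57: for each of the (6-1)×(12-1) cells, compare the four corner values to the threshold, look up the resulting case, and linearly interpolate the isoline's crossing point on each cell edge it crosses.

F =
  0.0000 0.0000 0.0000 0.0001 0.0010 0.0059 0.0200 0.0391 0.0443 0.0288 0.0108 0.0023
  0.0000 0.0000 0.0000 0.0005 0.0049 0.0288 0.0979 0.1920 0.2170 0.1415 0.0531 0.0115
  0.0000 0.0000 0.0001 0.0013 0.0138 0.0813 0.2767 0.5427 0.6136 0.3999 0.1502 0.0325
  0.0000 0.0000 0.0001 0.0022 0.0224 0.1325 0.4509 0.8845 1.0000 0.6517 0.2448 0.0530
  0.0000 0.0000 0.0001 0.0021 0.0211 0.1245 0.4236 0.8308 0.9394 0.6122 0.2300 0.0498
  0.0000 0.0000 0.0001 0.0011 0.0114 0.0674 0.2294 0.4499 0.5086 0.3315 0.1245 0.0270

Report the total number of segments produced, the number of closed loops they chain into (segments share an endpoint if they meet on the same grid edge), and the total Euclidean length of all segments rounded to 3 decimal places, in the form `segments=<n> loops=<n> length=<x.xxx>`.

cell (1,7): code 0100 → (1.890,8.000)–(2.000,7.385)
cell (1,8): code 1000 → (2.000,8.204)–(1.890,8.000)
cell (2,6): code 0100 → (2.080,7.000)–(3.000,6.275)
cell (2,7): code 1110 → (2.000,7.385)–(2.080,7.000)
cell (2,8): code 1101 → (2.676,9.000)–(2.000,8.204)
cell (2,9): code 1000 → (3.000,9.201)–(2.676,9.000)
cell (3,6): code 0110 → (3.000,6.275)–(4.000,6.360)
cell (3,9): code 1001 → (4.000,9.110)–(3.000,9.201)
cell (4,6): code 0010 → (4.000,6.360)–(4.685,7.000)
cell (4,7): code 0011 → (4.685,7.000)–(4.857,8.000)
cell (4,8): code 0011 → (4.857,8.000)–(4.150,9.000)
cell (4,9): code 0001 → (4.150,9.000)–(4.000,9.110)
total: 12 segments, chained into 1 closed loop(s), length Σ = 9.218230

segments=12 loops=1 length=9.218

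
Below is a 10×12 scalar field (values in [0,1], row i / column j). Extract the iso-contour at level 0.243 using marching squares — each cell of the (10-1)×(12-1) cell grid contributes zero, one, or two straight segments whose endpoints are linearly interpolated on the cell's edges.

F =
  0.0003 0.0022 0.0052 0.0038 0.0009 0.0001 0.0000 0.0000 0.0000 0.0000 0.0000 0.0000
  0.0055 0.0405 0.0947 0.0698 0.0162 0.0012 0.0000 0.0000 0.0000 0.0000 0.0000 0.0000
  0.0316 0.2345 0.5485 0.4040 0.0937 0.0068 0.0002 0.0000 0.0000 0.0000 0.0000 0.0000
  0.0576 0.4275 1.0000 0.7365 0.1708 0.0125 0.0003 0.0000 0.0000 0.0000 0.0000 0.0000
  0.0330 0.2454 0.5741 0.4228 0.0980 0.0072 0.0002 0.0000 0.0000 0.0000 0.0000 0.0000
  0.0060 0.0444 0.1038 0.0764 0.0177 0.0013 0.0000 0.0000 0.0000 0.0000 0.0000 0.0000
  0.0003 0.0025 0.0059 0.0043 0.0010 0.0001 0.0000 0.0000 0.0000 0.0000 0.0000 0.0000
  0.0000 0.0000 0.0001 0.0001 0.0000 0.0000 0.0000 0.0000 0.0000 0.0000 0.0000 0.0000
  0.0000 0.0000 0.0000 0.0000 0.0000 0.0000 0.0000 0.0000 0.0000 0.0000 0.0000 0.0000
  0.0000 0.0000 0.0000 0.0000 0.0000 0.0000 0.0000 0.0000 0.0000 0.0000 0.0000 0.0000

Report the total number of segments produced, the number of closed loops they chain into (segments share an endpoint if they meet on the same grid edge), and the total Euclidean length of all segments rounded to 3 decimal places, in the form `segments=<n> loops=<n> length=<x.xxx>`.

segments=12 loops=1 length=10.270

cell (1,1): code 0100 → (1.327,2.000)–(2.000,1.027)
cell (1,2): code 1100 → (1.518,3.000)–(1.327,2.000)
cell (1,3): code 1000 → (2.000,3.519)–(1.518,3.000)
cell (2,0): code 0100 → (2.044,1.000)–(3.000,0.501)
cell (2,1): code 1110 → (2.000,1.027)–(2.044,1.000)
cell (2,3): code 1001 → (3.000,3.872)–(2.000,3.519)
cell (3,0): code 0110 → (3.000,0.501)–(4.000,0.989)
cell (3,3): code 1001 → (4.000,3.554)–(3.000,3.872)
cell (4,0): code 0010 → (4.000,0.989)–(4.012,1.000)
cell (4,1): code 0011 → (4.012,1.000)–(4.704,2.000)
cell (4,2): code 0011 → (4.704,2.000)–(4.519,3.000)
cell (4,3): code 0001 → (4.519,3.000)–(4.000,3.554)
total: 12 segments, chained into 1 closed loop(s), length Σ = 10.270377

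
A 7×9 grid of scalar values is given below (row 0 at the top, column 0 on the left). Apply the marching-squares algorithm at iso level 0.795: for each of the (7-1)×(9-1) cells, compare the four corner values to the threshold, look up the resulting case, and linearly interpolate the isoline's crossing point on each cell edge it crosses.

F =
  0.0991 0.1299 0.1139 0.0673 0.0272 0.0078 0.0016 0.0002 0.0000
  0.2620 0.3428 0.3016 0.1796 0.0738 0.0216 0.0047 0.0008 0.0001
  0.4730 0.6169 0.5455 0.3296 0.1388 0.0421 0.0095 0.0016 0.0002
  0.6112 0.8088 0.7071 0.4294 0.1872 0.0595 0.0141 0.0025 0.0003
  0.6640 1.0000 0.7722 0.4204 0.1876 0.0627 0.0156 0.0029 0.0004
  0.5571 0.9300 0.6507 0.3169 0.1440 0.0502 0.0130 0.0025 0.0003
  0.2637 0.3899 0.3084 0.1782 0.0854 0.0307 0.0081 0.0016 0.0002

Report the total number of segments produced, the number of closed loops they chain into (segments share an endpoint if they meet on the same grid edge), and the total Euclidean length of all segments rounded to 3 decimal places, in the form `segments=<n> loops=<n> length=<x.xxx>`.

cell (2,0): code 0100 → (2.928,1.000)–(3.000,0.930)
cell (2,1): code 1000 → (3.000,1.136)–(2.928,1.000)
cell (3,0): code 0110 → (3.000,0.930)–(4.000,0.390)
cell (3,1): code 1001 → (4.000,1.900)–(3.000,1.136)
cell (4,0): code 0110 → (4.000,0.390)–(5.000,0.638)
cell (4,1): code 1001 → (5.000,1.483)–(4.000,1.900)
cell (5,0): code 0010 → (5.000,0.638)–(5.250,1.000)
cell (5,1): code 0001 → (5.250,1.000)–(5.000,1.483)
total: 8 segments, chained into 1 closed loop(s), length Σ = 5.746713

segments=8 loops=1 length=5.747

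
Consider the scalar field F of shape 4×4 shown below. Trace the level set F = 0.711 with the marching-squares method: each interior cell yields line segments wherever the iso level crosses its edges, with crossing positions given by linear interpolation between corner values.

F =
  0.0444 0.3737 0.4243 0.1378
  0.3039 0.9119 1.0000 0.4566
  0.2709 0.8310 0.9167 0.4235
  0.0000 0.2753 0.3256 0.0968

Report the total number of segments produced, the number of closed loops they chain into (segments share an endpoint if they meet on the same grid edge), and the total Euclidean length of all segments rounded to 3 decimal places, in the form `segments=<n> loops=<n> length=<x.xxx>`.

cell (0,0): code 0100 → (0.627,1.000)–(1.000,0.670)
cell (0,1): code 1100 → (0.498,2.000)–(0.627,1.000)
cell (0,2): code 1000 → (1.000,2.532)–(0.498,2.000)
cell (1,0): code 0110 → (1.000,0.670)–(2.000,0.786)
cell (1,2): code 1001 → (2.000,2.417)–(1.000,2.532)
cell (2,0): code 0010 → (2.000,0.786)–(2.216,1.000)
cell (2,1): code 0011 → (2.216,1.000)–(2.348,2.000)
cell (2,2): code 0001 → (2.348,2.000)–(2.000,2.417)
total: 8 segments, chained into 1 closed loop(s), length Σ = 6.107454

segments=8 loops=1 length=6.107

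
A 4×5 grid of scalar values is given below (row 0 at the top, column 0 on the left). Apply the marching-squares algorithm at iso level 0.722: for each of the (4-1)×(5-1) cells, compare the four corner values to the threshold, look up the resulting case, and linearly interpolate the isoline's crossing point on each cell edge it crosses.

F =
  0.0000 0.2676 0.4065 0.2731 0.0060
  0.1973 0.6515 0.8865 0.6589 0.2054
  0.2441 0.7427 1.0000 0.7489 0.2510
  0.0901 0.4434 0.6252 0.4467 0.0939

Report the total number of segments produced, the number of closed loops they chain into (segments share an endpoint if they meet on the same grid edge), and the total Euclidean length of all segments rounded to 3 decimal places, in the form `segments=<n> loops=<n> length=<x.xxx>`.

cell (0,1): code 0100 → (0.657,2.000)–(1.000,1.300)
cell (0,2): code 1000 → (1.000,2.723)–(0.657,2.000)
cell (1,0): code 0100 → (1.773,1.000)–(2.000,0.958)
cell (1,1): code 1110 → (1.000,1.300)–(1.773,1.000)
cell (1,2): code 1101 → (1.701,3.000)–(1.000,2.723)
cell (1,3): code 1000 → (2.000,3.054)–(1.701,3.000)
cell (2,0): code 0010 → (2.000,0.958)–(2.069,1.000)
cell (2,1): code 0011 → (2.069,1.000)–(2.742,2.000)
cell (2,2): code 0011 → (2.742,2.000)–(2.089,3.000)
cell (2,3): code 0001 → (2.089,3.000)–(2.000,3.054)
total: 10 segments, chained into 1 closed loop(s), length Σ = 6.280983

segments=10 loops=1 length=6.281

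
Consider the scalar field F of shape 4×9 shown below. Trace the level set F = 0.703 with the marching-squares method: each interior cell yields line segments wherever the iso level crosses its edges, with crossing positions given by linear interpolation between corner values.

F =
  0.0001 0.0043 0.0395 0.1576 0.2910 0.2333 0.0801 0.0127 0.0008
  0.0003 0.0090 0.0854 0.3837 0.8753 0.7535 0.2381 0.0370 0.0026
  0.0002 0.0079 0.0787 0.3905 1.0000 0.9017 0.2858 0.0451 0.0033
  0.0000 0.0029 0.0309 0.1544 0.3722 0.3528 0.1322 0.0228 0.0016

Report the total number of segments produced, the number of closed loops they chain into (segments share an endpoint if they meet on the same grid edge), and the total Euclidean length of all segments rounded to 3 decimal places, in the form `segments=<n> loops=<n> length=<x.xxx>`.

segments=8 loops=1 length=5.820

cell (0,3): code 0100 → (0.705,4.000)–(1.000,3.650)
cell (0,4): code 1100 → (0.903,5.000)–(0.705,4.000)
cell (0,5): code 1000 → (1.000,5.098)–(0.903,5.000)
cell (1,3): code 0110 → (1.000,3.650)–(2.000,3.513)
cell (1,5): code 1001 → (2.000,5.323)–(1.000,5.098)
cell (2,3): code 0010 → (2.000,3.513)–(2.473,4.000)
cell (2,4): code 0011 → (2.473,4.000)–(2.362,5.000)
cell (2,5): code 0001 → (2.362,5.000)–(2.000,5.323)
total: 8 segments, chained into 1 closed loop(s), length Σ = 5.819777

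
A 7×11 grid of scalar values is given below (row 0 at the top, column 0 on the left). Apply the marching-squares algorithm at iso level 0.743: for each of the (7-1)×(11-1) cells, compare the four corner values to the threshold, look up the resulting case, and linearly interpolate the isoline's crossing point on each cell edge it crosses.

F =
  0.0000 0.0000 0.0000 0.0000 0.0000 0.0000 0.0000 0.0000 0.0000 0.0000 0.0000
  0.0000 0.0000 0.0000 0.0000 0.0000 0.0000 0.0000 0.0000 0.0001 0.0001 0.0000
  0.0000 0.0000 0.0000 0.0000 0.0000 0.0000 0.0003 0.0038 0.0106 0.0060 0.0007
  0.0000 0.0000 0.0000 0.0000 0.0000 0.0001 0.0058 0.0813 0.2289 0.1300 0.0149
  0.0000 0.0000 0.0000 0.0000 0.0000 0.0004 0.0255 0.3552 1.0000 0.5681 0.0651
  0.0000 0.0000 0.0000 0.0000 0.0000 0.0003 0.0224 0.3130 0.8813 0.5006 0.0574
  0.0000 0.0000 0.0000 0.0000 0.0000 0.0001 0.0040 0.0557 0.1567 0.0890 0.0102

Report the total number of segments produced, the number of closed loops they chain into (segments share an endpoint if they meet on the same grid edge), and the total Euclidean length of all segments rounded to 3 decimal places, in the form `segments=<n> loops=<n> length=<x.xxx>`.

cell (3,7): code 0100 → (3.667,8.000)–(4.000,7.601)
cell (3,8): code 1000 → (4.000,8.595)–(3.667,8.000)
cell (4,7): code 0110 → (4.000,7.601)–(5.000,7.757)
cell (4,8): code 1001 → (5.000,8.363)–(4.000,8.595)
cell (5,7): code 0010 → (5.000,7.757)–(5.191,8.000)
cell (5,8): code 0001 → (5.191,8.000)–(5.000,8.363)
total: 6 segments, chained into 1 closed loop(s), length Σ = 3.959710

segments=6 loops=1 length=3.960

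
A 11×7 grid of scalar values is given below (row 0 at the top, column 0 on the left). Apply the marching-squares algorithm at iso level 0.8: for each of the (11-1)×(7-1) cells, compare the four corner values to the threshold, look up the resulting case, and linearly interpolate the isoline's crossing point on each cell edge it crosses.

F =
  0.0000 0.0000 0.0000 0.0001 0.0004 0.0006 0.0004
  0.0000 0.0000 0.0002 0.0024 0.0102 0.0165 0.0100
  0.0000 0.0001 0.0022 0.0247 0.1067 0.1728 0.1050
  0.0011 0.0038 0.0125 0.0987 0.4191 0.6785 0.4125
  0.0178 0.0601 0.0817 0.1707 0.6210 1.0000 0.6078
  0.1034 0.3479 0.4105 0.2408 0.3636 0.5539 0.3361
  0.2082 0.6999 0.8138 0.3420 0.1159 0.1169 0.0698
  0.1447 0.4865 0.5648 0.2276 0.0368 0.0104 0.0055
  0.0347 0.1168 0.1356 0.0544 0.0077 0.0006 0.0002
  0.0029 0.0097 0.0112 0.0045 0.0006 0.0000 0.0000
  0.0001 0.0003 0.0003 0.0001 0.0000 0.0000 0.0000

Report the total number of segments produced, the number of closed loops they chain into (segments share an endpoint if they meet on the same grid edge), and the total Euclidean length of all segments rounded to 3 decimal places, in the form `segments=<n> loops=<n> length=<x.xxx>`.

cell (3,4): code 0100 → (3.378,5.000)–(4.000,4.472)
cell (3,5): code 1000 → (4.000,5.510)–(3.378,5.000)
cell (4,4): code 0010 → (4.000,4.472)–(4.448,5.000)
cell (4,5): code 0001 → (4.448,5.000)–(4.000,5.510)
cell (5,1): code 0100 → (5.966,2.000)–(6.000,1.879)
cell (5,2): code 1000 → (6.000,2.029)–(5.966,2.000)
cell (6,1): code 0010 → (6.000,1.879)–(6.055,2.000)
cell (6,2): code 0001 → (6.055,2.000)–(6.000,2.029)
total: 8 segments, chained into 2 closed loop(s), length Σ = 3.358394

segments=8 loops=2 length=3.358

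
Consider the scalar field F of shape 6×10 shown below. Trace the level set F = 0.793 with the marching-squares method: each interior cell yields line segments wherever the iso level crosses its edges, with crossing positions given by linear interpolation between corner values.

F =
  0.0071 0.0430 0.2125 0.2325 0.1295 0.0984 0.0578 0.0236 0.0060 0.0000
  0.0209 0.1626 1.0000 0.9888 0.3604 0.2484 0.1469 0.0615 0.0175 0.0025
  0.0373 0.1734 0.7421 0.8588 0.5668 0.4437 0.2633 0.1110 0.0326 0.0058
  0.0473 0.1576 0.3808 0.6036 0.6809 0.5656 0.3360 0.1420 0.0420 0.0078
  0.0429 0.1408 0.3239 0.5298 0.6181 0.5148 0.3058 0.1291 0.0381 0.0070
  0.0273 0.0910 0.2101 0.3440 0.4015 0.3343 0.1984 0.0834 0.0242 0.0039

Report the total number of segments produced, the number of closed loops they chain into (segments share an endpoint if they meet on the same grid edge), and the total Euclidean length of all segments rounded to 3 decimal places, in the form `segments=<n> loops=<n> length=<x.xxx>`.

cell (0,1): code 0100 → (0.737,2.000)–(1.000,1.753)
cell (0,2): code 1100 → (0.741,3.000)–(0.737,2.000)
cell (0,3): code 1000 → (1.000,3.312)–(0.741,3.000)
cell (1,1): code 0010 → (1.000,1.753)–(1.803,2.000)
cell (1,2): code 0111 → (1.803,2.000)–(2.000,2.436)
cell (1,3): code 1001 → (2.000,3.225)–(1.000,3.312)
cell (2,2): code 0010 → (2.000,2.436)–(2.258,3.000)
cell (2,3): code 0001 → (2.258,3.000)–(2.000,3.225)
total: 8 segments, chained into 1 closed loop(s), length Σ = 5.050658

segments=8 loops=1 length=5.051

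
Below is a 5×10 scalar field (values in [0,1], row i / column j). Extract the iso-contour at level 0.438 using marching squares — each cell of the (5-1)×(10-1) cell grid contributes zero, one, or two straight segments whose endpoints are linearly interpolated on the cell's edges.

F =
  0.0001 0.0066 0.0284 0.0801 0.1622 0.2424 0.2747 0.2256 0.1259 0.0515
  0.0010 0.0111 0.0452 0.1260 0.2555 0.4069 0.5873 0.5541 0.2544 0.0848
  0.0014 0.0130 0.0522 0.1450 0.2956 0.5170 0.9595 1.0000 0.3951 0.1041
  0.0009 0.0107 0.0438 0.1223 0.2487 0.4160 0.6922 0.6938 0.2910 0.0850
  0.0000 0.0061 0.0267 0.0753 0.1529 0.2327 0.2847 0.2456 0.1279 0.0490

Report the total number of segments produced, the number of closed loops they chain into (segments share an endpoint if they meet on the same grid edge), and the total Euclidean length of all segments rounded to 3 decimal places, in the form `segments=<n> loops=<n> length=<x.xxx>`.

segments=12 loops=1 length=9.858

cell (0,5): code 0100 → (0.522,6.000)–(1.000,5.172)
cell (0,6): code 1100 → (0.647,7.000)–(0.522,6.000)
cell (0,7): code 1000 → (1.000,7.387)–(0.647,7.000)
cell (1,4): code 0100 → (1.282,5.000)–(2.000,4.643)
cell (1,5): code 1110 → (1.000,5.172)–(1.282,5.000)
cell (1,7): code 1001 → (2.000,7.929)–(1.000,7.387)
cell (2,4): code 0010 → (2.000,4.643)–(2.782,5.000)
cell (2,5): code 0111 → (2.782,5.000)–(3.000,5.080)
cell (2,7): code 1001 → (3.000,7.635)–(2.000,7.929)
cell (3,5): code 0010 → (3.000,5.080)–(3.624,6.000)
cell (3,6): code 0011 → (3.624,6.000)–(3.571,7.000)
cell (3,7): code 0001 → (3.571,7.000)–(3.000,7.635)
total: 12 segments, chained into 1 closed loop(s), length Σ = 9.858212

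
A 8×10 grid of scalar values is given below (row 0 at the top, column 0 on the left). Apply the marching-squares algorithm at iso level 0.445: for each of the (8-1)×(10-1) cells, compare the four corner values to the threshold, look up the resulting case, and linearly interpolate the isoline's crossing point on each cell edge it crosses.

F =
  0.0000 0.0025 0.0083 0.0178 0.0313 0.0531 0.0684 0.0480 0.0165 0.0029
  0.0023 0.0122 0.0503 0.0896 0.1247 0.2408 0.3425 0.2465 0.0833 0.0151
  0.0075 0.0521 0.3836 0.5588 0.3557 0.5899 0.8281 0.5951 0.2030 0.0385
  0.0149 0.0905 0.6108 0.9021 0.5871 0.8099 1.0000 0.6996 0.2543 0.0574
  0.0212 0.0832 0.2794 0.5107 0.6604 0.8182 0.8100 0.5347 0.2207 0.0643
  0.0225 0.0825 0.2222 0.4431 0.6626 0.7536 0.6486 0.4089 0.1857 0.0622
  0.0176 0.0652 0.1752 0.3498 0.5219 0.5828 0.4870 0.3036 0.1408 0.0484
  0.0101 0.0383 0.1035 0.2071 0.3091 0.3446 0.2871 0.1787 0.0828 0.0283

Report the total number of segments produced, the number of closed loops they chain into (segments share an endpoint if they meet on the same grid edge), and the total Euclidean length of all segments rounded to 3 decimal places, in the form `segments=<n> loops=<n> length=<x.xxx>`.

segments=24 loops=1 length=18.069

cell (1,2): code 0100 → (1.757,3.000)–(2.000,2.350)
cell (1,3): code 1000 → (2.000,3.560)–(1.757,3.000)
cell (1,4): code 0100 → (1.585,5.000)–(2.000,4.381)
cell (1,5): code 1100 → (1.211,6.000)–(1.585,5.000)
cell (1,6): code 1100 → (1.569,7.000)–(1.211,6.000)
cell (1,7): code 1000 → (2.000,7.383)–(1.569,7.000)
cell (2,1): code 0100 → (2.270,2.000)–(3.000,1.681)
cell (2,2): code 1110 → (2.000,2.350)–(2.270,2.000)
cell (2,3): code 1101 → (2.386,4.000)–(2.000,3.560)
cell (2,4): code 1110 → (2.000,4.381)–(2.386,4.000)
cell (2,7): code 1001 → (3.000,7.572)–(2.000,7.383)
cell (3,1): code 0010 → (3.000,1.681)–(3.500,2.000)
cell (3,2): code 0111 → (3.500,2.000)–(4.000,2.716)
cell (3,7): code 1001 → (4.000,7.286)–(3.000,7.572)
cell (4,2): code 0010 → (4.000,2.716)–(4.972,3.000)
cell (4,3): code 0111 → (4.972,3.000)–(5.000,3.009)
cell (4,6): code 1011 → (5.000,6.849)–(4.713,7.000)
cell (4,7): code 0001 → (4.713,7.000)–(4.000,7.286)
cell (5,3): code 0110 → (5.000,3.009)–(6.000,3.553)
cell (5,6): code 1001 → (6.000,6.229)–(5.000,6.849)
cell (6,3): code 0010 → (6.000,3.553)–(6.361,4.000)
cell (6,4): code 0011 → (6.361,4.000)–(6.579,5.000)
cell (6,5): code 0011 → (6.579,5.000)–(6.210,6.000)
cell (6,6): code 0001 → (6.210,6.000)–(6.000,6.229)
total: 24 segments, chained into 1 closed loop(s), length Σ = 18.069477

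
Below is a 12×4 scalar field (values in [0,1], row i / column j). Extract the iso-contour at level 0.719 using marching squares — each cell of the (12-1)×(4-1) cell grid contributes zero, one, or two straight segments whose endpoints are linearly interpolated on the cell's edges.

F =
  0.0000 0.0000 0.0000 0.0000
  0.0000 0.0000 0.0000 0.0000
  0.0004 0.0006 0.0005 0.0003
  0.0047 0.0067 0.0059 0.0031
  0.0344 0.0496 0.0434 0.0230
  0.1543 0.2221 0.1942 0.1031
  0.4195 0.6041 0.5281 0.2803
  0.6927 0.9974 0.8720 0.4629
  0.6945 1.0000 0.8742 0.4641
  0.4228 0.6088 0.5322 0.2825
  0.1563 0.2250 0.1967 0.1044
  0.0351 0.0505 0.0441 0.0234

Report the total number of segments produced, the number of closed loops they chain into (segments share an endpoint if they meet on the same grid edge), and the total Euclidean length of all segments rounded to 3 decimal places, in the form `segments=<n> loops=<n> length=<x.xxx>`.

cell (6,0): code 0100 → (6.292,1.000)–(7.000,0.086)
cell (6,1): code 1100 → (6.555,2.000)–(6.292,1.000)
cell (6,2): code 1000 → (7.000,2.374)–(6.555,2.000)
cell (7,0): code 0110 → (7.000,0.086)–(8.000,0.080)
cell (7,2): code 1001 → (8.000,2.378)–(7.000,2.374)
cell (8,0): code 0010 → (8.000,0.080)–(8.718,1.000)
cell (8,1): code 0011 → (8.718,1.000)–(8.454,2.000)
cell (8,2): code 0001 → (8.454,2.000)–(8.000,2.378)
total: 8 segments, chained into 1 closed loop(s), length Σ = 7.563366

segments=8 loops=1 length=7.563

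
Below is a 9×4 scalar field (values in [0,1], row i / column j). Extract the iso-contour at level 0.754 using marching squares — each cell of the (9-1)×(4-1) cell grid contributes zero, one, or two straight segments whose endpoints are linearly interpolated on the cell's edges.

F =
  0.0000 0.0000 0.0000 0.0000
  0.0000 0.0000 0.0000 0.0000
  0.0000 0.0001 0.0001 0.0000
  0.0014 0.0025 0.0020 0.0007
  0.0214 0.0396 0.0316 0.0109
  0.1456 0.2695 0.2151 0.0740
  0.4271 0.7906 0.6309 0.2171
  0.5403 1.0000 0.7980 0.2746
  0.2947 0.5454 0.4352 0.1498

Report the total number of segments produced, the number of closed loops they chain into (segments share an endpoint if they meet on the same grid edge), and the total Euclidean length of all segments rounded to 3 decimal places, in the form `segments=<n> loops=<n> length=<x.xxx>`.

segments=8 loops=1 length=4.789

cell (5,0): code 0100 → (5.930,1.000)–(6.000,0.899)
cell (5,1): code 1000 → (6.000,1.229)–(5.930,1.000)
cell (6,0): code 0110 → (6.000,0.899)–(7.000,0.465)
cell (6,1): code 1101 → (6.737,2.000)–(6.000,1.229)
cell (6,2): code 1000 → (7.000,2.084)–(6.737,2.000)
cell (7,0): code 0010 → (7.000,0.465)–(7.541,1.000)
cell (7,1): code 0011 → (7.541,1.000)–(7.121,2.000)
cell (7,2): code 0001 → (7.121,2.000)–(7.000,2.084)
total: 8 segments, chained into 1 closed loop(s), length Σ = 4.788586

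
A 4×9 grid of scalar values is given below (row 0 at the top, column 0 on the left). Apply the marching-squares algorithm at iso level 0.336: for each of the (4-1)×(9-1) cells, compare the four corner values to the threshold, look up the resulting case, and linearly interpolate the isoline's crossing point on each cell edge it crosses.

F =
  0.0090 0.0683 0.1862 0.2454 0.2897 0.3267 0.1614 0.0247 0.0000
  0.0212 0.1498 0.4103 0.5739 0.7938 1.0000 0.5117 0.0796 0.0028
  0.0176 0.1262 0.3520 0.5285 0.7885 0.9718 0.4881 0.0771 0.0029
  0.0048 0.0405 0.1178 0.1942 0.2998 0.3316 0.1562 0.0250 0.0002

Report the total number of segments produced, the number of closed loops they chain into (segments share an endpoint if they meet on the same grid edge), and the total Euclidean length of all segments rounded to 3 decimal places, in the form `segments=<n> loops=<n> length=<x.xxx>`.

segments=14 loops=1 length=12.317

cell (0,1): code 0100 → (0.668,2.000)–(1.000,1.715)
cell (0,2): code 1100 → (0.276,3.000)–(0.668,2.000)
cell (0,3): code 1100 → (0.092,4.000)–(0.276,3.000)
cell (0,4): code 1100 → (0.014,5.000)–(0.092,4.000)
cell (0,5): code 1100 → (0.498,6.000)–(0.014,5.000)
cell (0,6): code 1000 → (1.000,6.407)–(0.498,6.000)
cell (1,1): code 0110 → (1.000,1.715)–(2.000,1.929)
cell (1,6): code 1001 → (2.000,6.370)–(1.000,6.407)
cell (2,1): code 0010 → (2.000,1.929)–(2.068,2.000)
cell (2,2): code 0011 → (2.068,2.000)–(2.576,3.000)
cell (2,3): code 0011 → (2.576,3.000)–(2.926,4.000)
cell (2,4): code 0011 → (2.926,4.000)–(2.993,5.000)
cell (2,5): code 0011 → (2.993,5.000)–(2.458,6.000)
cell (2,6): code 0001 → (2.458,6.000)–(2.000,6.370)
total: 14 segments, chained into 1 closed loop(s), length Σ = 12.316506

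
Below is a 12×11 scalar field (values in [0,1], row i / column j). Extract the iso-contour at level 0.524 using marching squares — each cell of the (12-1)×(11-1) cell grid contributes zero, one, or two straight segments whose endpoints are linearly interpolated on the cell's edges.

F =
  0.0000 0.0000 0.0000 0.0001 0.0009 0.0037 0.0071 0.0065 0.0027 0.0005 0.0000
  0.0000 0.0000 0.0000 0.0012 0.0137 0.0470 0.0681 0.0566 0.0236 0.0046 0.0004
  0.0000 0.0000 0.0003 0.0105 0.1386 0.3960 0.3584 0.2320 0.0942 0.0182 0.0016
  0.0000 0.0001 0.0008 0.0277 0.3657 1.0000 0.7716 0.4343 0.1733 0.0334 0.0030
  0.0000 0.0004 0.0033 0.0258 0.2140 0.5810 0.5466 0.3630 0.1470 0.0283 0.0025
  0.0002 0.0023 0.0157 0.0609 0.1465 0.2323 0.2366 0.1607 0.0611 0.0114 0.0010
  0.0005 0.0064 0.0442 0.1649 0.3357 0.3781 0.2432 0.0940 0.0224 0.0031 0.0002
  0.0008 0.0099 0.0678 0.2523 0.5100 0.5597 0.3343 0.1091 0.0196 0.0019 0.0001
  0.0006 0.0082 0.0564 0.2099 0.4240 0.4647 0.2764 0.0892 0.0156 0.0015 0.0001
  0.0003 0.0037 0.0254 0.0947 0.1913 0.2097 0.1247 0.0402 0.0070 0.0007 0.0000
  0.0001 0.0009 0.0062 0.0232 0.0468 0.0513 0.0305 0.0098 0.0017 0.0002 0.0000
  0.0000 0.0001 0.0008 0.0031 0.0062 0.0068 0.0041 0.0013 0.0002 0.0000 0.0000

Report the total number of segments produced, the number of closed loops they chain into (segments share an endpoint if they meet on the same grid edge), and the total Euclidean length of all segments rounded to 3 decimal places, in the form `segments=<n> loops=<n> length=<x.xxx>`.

cell (2,4): code 0100 → (2.212,5.000)–(3.000,4.250)
cell (2,5): code 1100 → (2.401,6.000)–(2.212,5.000)
cell (2,6): code 1000 → (3.000,6.734)–(2.401,6.000)
cell (3,4): code 0110 → (3.000,4.250)–(4.000,4.845)
cell (3,6): code 1001 → (4.000,6.123)–(3.000,6.734)
cell (4,4): code 0010 → (4.000,4.845)–(4.163,5.000)
cell (4,5): code 0011 → (4.163,5.000)–(4.073,6.000)
cell (4,6): code 0001 → (4.073,6.000)–(4.000,6.123)
cell (6,4): code 0100 → (6.803,5.000)–(7.000,4.282)
cell (6,5): code 1000 → (7.000,5.158)–(6.803,5.000)
cell (7,4): code 0010 → (7.000,4.282)–(7.376,5.000)
cell (7,5): code 0001 → (7.376,5.000)–(7.000,5.158)
total: 12 segments, chained into 2 closed loop(s), length Σ = 8.977332

segments=12 loops=2 length=8.977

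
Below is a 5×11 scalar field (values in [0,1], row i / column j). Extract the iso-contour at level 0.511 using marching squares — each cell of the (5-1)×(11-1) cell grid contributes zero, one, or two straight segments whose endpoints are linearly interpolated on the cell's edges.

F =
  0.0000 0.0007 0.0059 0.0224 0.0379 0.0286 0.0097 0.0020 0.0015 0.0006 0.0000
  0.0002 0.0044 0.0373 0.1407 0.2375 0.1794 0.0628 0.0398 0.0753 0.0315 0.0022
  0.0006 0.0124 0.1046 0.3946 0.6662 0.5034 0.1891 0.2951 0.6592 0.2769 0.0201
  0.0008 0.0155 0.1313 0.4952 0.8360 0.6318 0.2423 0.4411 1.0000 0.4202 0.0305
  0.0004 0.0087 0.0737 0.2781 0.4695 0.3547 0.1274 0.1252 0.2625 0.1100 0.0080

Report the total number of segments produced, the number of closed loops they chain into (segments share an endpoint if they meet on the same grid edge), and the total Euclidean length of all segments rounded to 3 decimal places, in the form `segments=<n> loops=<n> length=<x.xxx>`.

cell (1,3): code 0100 → (1.638,4.000)–(2.000,3.429)
cell (1,4): code 1000 → (2.000,4.953)–(1.638,4.000)
cell (1,7): code 0100 → (1.746,8.000)–(2.000,7.593)
cell (1,8): code 1000 → (2.000,8.388)–(1.746,8.000)
cell (2,3): code 0110 → (2.000,3.429)–(3.000,3.046)
cell (2,4): code 1101 → (2.059,5.000)–(2.000,4.953)
cell (2,5): code 1000 → (3.000,5.310)–(2.059,5.000)
cell (2,7): code 0110 → (2.000,7.593)–(3.000,7.125)
cell (2,8): code 1001 → (3.000,8.843)–(2.000,8.388)
cell (3,3): code 0010 → (3.000,3.046)–(3.887,4.000)
cell (3,4): code 0011 → (3.887,4.000)–(3.436,5.000)
cell (3,5): code 0001 → (3.436,5.000)–(3.000,5.310)
cell (3,7): code 0010 → (3.000,7.125)–(3.663,8.000)
cell (3,8): code 0001 → (3.663,8.000)–(3.000,8.843)
total: 14 segments, chained into 2 closed loop(s), length Σ = 12.083555

segments=14 loops=2 length=12.084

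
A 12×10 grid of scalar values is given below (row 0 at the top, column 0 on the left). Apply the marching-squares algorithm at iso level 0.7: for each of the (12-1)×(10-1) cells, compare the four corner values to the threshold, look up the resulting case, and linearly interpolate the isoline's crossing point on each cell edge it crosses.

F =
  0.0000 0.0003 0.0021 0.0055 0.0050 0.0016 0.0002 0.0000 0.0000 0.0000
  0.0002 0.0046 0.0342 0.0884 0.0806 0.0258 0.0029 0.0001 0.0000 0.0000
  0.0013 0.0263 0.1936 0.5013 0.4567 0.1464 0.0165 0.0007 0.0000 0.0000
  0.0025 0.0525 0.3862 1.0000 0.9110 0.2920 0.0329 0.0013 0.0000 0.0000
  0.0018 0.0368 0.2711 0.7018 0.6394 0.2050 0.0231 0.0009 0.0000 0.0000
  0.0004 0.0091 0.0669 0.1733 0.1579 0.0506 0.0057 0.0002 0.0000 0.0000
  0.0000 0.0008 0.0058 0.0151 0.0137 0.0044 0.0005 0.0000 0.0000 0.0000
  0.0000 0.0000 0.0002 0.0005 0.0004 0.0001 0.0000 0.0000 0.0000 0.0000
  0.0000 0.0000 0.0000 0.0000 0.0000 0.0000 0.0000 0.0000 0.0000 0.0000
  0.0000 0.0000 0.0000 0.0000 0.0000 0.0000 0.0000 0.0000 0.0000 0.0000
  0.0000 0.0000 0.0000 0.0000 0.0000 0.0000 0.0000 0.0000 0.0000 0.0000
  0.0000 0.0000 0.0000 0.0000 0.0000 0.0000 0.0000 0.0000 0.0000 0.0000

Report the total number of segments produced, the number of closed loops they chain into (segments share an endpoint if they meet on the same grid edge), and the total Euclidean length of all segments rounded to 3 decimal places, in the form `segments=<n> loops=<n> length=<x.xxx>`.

segments=8 loops=1 length=5.351

cell (2,2): code 0100 → (2.398,3.000)–(3.000,2.511)
cell (2,3): code 1100 → (2.536,4.000)–(2.398,3.000)
cell (2,4): code 1000 → (3.000,4.341)–(2.536,4.000)
cell (3,2): code 0110 → (3.000,2.511)–(4.000,2.996)
cell (3,3): code 1011 → (4.000,3.029)–(3.777,4.000)
cell (3,4): code 0001 → (3.777,4.000)–(3.000,4.341)
cell (4,2): code 0010 → (4.000,2.996)–(4.003,3.000)
cell (4,3): code 0001 → (4.003,3.000)–(4.000,3.029)
total: 8 segments, chained into 1 closed loop(s), length Σ = 5.351048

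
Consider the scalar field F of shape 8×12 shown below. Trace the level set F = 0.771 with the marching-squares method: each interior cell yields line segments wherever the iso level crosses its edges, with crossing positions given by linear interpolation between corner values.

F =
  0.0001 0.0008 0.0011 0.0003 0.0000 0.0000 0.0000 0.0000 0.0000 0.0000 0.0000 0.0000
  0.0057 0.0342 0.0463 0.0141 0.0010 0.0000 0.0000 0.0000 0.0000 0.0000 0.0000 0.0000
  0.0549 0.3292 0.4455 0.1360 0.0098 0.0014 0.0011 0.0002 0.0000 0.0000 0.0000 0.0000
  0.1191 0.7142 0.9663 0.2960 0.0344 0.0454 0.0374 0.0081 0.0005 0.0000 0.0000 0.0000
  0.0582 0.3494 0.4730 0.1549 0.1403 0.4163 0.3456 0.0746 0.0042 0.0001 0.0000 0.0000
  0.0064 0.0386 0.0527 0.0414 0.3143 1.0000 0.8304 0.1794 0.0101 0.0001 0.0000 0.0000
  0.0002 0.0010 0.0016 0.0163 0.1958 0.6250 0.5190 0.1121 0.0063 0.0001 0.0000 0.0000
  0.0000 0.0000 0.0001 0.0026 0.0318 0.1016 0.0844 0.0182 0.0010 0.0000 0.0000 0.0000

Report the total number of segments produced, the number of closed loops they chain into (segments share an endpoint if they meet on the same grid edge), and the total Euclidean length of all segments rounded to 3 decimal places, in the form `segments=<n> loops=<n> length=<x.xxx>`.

cell (2,1): code 0100 → (2.625,2.000)–(3.000,1.225)
cell (2,2): code 1000 → (3.000,2.291)–(2.625,2.000)
cell (3,1): code 0010 → (3.000,1.225)–(3.396,2.000)
cell (3,2): code 0001 → (3.396,2.000)–(3.000,2.291)
cell (4,4): code 0100 → (4.608,5.000)–(5.000,4.666)
cell (4,5): code 1100 → (4.877,6.000)–(4.608,5.000)
cell (4,6): code 1000 → (5.000,6.091)–(4.877,6.000)
cell (5,4): code 0010 → (5.000,4.666)–(5.611,5.000)
cell (5,5): code 0011 → (5.611,5.000)–(5.191,6.000)
cell (5,6): code 0001 → (5.191,6.000)–(5.000,6.091)
total: 10 segments, chained into 2 closed loop(s), length Σ = 6.392928

segments=10 loops=2 length=6.393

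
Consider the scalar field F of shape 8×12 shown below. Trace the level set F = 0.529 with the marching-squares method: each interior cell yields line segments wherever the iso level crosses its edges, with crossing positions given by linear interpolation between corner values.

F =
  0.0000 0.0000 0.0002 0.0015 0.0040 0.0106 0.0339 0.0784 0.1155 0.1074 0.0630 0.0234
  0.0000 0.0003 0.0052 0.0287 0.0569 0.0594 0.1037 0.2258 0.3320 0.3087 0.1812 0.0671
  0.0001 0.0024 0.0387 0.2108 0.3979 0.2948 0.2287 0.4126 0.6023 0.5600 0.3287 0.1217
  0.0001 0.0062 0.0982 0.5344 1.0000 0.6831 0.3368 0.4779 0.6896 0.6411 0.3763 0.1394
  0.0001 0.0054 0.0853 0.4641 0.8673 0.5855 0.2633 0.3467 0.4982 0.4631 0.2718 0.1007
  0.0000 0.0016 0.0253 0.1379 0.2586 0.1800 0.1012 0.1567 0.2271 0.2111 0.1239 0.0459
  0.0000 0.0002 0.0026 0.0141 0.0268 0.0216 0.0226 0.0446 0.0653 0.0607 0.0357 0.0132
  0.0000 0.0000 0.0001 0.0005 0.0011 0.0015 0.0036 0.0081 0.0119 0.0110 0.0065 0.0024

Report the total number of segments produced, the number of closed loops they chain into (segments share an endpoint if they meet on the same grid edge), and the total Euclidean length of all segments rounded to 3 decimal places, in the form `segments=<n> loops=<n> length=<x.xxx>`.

cell (1,7): code 0100 → (1.729,8.000)–(2.000,7.614)
cell (1,8): code 1100 → (1.877,9.000)–(1.729,8.000)
cell (1,9): code 1000 → (2.000,9.134)–(1.877,9.000)
cell (2,2): code 0100 → (2.983,3.000)–(3.000,2.988)
cell (2,3): code 1100 → (2.218,4.000)–(2.983,3.000)
cell (2,4): code 1100 → (2.603,5.000)–(2.218,4.000)
cell (2,5): code 1000 → (3.000,5.445)–(2.603,5.000)
cell (2,7): code 0110 → (2.000,7.614)–(3.000,7.241)
cell (2,9): code 1001 → (3.000,9.423)–(2.000,9.134)
cell (3,2): code 0010 → (3.000,2.988)–(3.077,3.000)
cell (3,3): code 0111 → (3.077,3.000)–(4.000,3.161)
cell (3,5): code 1001 → (4.000,5.175)–(3.000,5.445)
cell (3,7): code 0010 → (3.000,7.241)–(3.839,8.000)
cell (3,8): code 0011 → (3.839,8.000)–(3.630,9.000)
cell (3,9): code 0001 → (3.630,9.000)–(3.000,9.423)
cell (4,3): code 0010 → (4.000,3.161)–(4.556,4.000)
cell (4,4): code 0011 → (4.556,4.000)–(4.139,5.000)
cell (4,5): code 0001 → (4.139,5.000)–(4.000,5.175)
total: 18 segments, chained into 2 closed loop(s), length Σ = 13.997201

segments=18 loops=2 length=13.997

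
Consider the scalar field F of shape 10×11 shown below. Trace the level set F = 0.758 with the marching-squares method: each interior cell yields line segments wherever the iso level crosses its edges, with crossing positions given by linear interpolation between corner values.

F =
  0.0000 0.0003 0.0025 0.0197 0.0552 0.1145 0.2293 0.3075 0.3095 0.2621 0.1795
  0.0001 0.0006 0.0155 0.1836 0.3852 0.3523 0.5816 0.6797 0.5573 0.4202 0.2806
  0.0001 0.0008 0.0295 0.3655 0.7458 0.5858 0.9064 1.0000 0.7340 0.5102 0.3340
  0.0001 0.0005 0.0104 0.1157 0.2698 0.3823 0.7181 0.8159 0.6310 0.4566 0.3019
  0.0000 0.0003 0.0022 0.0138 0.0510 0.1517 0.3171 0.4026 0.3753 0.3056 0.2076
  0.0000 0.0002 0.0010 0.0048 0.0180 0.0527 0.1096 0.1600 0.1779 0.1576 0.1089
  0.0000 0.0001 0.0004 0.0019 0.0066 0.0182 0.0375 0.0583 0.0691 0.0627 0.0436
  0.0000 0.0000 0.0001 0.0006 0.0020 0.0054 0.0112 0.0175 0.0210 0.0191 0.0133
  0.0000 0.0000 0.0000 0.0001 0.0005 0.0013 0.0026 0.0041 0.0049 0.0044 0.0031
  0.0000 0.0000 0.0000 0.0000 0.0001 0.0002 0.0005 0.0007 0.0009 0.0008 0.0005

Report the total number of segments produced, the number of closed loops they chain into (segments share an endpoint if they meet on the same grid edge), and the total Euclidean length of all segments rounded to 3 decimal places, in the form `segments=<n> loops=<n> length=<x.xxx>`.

segments=8 loops=1 length=6.366

cell (1,5): code 0100 → (1.543,6.000)–(2.000,5.537)
cell (1,6): code 1100 → (1.244,7.000)–(1.543,6.000)
cell (1,7): code 1000 → (2.000,7.910)–(1.244,7.000)
cell (2,5): code 0010 → (2.000,5.537)–(2.788,6.000)
cell (2,6): code 0111 → (2.788,6.000)–(3.000,6.408)
cell (2,7): code 1001 → (3.000,7.313)–(2.000,7.910)
cell (3,6): code 0010 → (3.000,6.408)–(3.140,7.000)
cell (3,7): code 0001 → (3.140,7.000)–(3.000,7.313)
total: 8 segments, chained into 1 closed loop(s), length Σ = 6.366225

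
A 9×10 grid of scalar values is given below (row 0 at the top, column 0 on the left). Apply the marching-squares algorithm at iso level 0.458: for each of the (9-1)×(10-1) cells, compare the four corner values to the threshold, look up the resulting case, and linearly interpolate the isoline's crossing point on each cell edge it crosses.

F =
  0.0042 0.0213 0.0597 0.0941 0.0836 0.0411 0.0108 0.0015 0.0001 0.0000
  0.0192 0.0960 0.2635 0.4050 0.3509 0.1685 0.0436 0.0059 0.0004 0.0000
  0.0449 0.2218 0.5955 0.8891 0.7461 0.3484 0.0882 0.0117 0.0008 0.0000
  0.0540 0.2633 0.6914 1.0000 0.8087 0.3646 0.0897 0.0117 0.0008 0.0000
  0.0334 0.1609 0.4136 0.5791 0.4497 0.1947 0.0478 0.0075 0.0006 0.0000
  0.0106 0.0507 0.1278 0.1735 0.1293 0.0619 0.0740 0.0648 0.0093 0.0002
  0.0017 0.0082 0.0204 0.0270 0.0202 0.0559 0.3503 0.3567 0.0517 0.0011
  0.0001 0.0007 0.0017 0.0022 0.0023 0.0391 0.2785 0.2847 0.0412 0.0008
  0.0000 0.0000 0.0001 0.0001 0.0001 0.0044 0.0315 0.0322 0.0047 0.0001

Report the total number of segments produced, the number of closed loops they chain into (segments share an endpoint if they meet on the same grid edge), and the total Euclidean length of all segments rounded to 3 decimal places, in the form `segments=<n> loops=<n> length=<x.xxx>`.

segments=12 loops=1 length=10.131

cell (1,1): code 0100 → (1.586,2.000)–(2.000,1.632)
cell (1,2): code 1100 → (1.109,3.000)–(1.586,2.000)
cell (1,3): code 1100 → (1.271,4.000)–(1.109,3.000)
cell (1,4): code 1000 → (2.000,4.724)–(1.271,4.000)
cell (2,1): code 0110 → (2.000,1.632)–(3.000,1.455)
cell (2,4): code 1001 → (3.000,4.790)–(2.000,4.724)
cell (3,1): code 0010 → (3.000,1.455)–(3.840,2.000)
cell (3,2): code 0111 → (3.840,2.000)–(4.000,2.268)
cell (3,3): code 1011 → (4.000,3.936)–(3.977,4.000)
cell (3,4): code 0001 → (3.977,4.000)–(3.000,4.790)
cell (4,2): code 0010 → (4.000,2.268)–(4.299,3.000)
cell (4,3): code 0001 → (4.299,3.000)–(4.000,3.936)
total: 12 segments, chained into 1 closed loop(s), length Σ = 10.130850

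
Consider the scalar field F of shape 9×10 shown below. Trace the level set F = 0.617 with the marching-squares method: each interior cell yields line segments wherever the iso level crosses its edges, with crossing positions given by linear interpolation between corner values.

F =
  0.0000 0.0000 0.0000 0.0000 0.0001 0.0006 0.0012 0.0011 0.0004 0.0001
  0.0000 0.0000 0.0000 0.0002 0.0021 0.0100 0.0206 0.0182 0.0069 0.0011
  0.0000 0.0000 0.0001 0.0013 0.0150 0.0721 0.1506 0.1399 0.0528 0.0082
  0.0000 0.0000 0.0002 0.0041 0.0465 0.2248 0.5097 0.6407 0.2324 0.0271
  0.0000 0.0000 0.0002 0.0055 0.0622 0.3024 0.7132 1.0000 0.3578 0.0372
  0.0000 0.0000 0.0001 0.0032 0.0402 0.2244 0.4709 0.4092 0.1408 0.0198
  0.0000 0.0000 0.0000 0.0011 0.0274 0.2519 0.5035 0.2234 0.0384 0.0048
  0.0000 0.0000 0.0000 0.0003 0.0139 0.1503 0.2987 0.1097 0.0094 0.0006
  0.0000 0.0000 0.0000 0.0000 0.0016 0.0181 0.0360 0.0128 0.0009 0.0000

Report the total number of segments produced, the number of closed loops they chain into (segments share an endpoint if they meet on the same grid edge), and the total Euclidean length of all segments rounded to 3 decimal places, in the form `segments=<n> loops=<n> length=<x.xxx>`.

segments=8 loops=1 length=5.272

cell (2,6): code 0100 → (2.953,7.000)–(3.000,6.819)
cell (2,7): code 1000 → (3.000,7.058)–(2.953,7.000)
cell (3,5): code 0100 → (3.527,6.000)–(4.000,5.766)
cell (3,6): code 1110 → (3.000,6.819)–(3.527,6.000)
cell (3,7): code 1001 → (4.000,7.596)–(3.000,7.058)
cell (4,5): code 0010 → (4.000,5.766)–(4.397,6.000)
cell (4,6): code 0011 → (4.397,6.000)–(4.648,7.000)
cell (4,7): code 0001 → (4.648,7.000)–(4.000,7.596)
total: 8 segments, chained into 1 closed loop(s), length Σ = 5.272165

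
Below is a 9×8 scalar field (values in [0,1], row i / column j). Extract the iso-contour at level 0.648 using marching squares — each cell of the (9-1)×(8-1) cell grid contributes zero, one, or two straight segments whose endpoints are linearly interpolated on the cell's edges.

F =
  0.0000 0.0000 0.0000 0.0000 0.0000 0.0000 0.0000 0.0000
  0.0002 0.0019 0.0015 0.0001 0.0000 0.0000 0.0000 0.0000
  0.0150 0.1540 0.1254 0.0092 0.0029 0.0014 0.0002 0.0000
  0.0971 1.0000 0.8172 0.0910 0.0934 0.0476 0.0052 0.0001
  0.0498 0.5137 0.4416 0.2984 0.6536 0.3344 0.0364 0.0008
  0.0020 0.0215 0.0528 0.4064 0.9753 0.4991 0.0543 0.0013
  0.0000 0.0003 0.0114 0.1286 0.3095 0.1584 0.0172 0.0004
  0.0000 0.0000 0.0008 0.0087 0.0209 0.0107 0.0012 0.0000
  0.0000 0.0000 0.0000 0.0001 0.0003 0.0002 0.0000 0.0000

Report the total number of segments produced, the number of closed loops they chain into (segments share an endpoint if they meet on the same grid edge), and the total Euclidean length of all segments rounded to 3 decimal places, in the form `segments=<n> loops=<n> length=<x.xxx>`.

cell (2,0): code 0100 → (2.584,1.000)–(3.000,0.610)
cell (2,1): code 1100 → (2.755,2.000)–(2.584,1.000)
cell (2,2): code 1000 → (3.000,2.233)–(2.755,2.000)
cell (3,0): code 0010 → (3.000,0.610)–(3.724,1.000)
cell (3,1): code 0011 → (3.724,1.000)–(3.450,2.000)
cell (3,2): code 0001 → (3.450,2.000)–(3.000,2.233)
cell (3,3): code 0100 → (3.990,4.000)–(4.000,3.984)
cell (3,4): code 1000 → (4.000,4.018)–(3.990,4.000)
cell (4,3): code 0110 → (4.000,3.984)–(5.000,3.425)
cell (4,4): code 1001 → (5.000,4.687)–(4.000,4.018)
cell (5,3): code 0010 → (5.000,3.425)–(5.492,4.000)
cell (5,4): code 0001 → (5.492,4.000)–(5.000,4.687)
total: 12 segments, chained into 2 closed loop(s), length Σ = 8.278676

segments=12 loops=2 length=8.279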